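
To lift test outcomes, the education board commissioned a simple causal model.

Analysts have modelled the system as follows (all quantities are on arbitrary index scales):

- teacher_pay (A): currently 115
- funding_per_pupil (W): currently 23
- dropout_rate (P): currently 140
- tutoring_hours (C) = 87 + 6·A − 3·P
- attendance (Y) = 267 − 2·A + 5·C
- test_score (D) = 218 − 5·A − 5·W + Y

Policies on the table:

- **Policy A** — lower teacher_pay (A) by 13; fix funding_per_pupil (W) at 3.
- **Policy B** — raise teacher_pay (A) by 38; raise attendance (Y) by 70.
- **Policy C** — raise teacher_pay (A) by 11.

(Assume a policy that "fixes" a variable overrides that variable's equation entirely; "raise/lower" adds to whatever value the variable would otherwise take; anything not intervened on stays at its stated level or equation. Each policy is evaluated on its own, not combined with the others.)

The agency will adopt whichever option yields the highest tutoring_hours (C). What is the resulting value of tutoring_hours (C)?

Policy A (A − 13, W := 3):
  A = 115 − 13 = 102
  P = 140
  C = 87 + 6·102 − 3·140 = 279
Policy B (A + 38, Y + 70):
  A = 115 + 38 = 153
  P = 140
  C = 87 + 6·153 − 3·140 = 585
Policy C (A + 11):
  A = 115 + 11 = 126
  P = 140
  C = 87 + 6·126 − 3·140 = 423
Comparing — Policy A: C=279, Policy B: C=585, Policy C: C=423. Highest is 585 (Policy B).

585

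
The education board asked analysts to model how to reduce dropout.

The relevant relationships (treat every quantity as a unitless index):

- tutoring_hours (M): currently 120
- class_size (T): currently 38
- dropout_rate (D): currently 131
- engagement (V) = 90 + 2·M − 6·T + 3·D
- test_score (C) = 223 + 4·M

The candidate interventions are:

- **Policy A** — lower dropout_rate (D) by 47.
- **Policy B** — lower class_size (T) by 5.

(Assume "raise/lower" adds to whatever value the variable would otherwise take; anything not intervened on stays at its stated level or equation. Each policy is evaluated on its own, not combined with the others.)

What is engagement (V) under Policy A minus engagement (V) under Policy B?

Policy A (D − 47):
  M = 120
  T = 38
  D = 131 − 47 = 84
  V = 90 + 2·120 − 6·38 + 3·84 = 354
Policy B (T − 5):
  M = 120
  T = 38 − 5 = 33
  D = 131
  V = 90 + 2·120 − 6·33 + 3·131 = 525
V: 354 − 525 = -171

-171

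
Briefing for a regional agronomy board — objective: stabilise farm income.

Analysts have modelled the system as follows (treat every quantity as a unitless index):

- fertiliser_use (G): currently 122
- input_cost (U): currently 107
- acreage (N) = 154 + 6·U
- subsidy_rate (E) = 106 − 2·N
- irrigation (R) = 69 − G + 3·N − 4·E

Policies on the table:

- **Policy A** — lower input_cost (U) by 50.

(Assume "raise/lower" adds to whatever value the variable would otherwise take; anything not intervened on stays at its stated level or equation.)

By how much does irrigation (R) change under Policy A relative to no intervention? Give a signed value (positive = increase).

Baseline:
  G = 122
  U = 107
  N = 154 + 6·107 = 796
  E = 106 − 2·796 = -1486
  R = 69 − 122 + 3·796 − 4·(-1486) = 8279
Policy A (U − 50):
  G = 122
  U = 107 − 50 = 57
  N = 154 + 6·57 = 496
  E = 106 − 2·496 = -886
  R = 69 − 122 + 3·496 − 4·(-886) = 4979
Change in R: 4979 − 8279 = -3300

-3300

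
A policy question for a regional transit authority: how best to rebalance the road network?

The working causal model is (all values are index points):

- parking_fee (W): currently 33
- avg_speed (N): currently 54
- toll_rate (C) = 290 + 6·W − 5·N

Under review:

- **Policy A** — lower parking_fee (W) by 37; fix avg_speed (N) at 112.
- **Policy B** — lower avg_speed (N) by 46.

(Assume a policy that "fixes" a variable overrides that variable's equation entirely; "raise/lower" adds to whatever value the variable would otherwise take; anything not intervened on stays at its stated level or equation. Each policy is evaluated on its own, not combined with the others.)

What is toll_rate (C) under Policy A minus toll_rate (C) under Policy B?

Policy A (W − 37, N := 112):
  W = 33 − 37 = -4
  N = 112
  C = 290 + 6·(-4) − 5·112 = -294
Policy B (N − 46):
  W = 33
  N = 54 − 46 = 8
  C = 290 + 6·33 − 5·8 = 448
C: -294 − 448 = -742

-742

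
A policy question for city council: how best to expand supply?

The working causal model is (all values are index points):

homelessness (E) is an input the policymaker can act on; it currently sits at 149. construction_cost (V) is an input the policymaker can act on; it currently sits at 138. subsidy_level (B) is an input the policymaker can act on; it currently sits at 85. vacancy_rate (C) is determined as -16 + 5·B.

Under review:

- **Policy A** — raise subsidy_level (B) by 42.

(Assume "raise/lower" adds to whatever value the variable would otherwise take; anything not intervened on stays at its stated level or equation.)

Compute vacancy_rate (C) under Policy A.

Policy A (B + 42):
  B = 85 + 42 = 127
  C = -16 + 5·127 = 619

619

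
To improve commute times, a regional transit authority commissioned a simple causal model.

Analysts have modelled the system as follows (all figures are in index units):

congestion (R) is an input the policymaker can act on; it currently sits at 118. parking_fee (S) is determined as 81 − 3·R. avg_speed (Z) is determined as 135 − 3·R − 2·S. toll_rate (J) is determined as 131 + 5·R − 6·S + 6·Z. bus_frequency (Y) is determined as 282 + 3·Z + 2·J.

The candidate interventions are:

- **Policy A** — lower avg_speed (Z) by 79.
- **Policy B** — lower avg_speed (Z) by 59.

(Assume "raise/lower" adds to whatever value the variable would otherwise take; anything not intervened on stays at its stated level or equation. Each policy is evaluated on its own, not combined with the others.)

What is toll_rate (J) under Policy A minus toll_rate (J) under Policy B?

Policy A (Z − 79):
  R = 118
  S = 81 − 3·118 = -273
  Z = 135 − 3·118 − 2·(-273) (−79 from intervention) = 248
  J = 131 + 5·118 − 6·(-273) + 6·248 = 3847
Policy B (Z − 59):
  R = 118
  S = 81 − 3·118 = -273
  Z = 135 − 3·118 − 2·(-273) (−59 from intervention) = 268
  J = 131 + 5·118 − 6·(-273) + 6·268 = 3967
J: 3847 − 3967 = -120

-120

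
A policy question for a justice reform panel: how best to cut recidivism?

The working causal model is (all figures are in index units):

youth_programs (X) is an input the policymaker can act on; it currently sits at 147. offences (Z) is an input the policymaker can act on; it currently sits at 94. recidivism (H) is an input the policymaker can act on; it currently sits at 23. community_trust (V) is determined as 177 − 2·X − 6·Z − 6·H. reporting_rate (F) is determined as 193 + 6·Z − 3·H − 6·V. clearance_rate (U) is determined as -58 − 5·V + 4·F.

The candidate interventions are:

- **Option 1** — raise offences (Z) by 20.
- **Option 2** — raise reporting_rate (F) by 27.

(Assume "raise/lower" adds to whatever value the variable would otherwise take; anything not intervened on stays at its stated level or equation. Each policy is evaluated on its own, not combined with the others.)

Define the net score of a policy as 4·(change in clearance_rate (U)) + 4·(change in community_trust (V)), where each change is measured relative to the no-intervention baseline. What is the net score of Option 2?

Baseline:
  X = 147
  Z = 94
  H = 23
  V = 177 − 2·147 − 6·94 − 6·23 = -819
  F = 193 + 6·94 − 3·23 − 6·(-819) = 5602
  U = -58 − 5·(-819) + 4·5602 = 26445
Option 2 (F + 27):
  X = 147
  Z = 94
  H = 23
  V = 177 − 2·147 − 6·94 − 6·23 = -819
  F = 193 + 6·94 − 3·23 − 6·(-819) (+27 from intervention) = 5629
  U = -58 − 5·(-819) + 4·5629 = 26553
ΔU = 26553 − 26445 = 108; ΔV = -819 − (-819) = 0
Score = 4·108 + 4·0 = 432

432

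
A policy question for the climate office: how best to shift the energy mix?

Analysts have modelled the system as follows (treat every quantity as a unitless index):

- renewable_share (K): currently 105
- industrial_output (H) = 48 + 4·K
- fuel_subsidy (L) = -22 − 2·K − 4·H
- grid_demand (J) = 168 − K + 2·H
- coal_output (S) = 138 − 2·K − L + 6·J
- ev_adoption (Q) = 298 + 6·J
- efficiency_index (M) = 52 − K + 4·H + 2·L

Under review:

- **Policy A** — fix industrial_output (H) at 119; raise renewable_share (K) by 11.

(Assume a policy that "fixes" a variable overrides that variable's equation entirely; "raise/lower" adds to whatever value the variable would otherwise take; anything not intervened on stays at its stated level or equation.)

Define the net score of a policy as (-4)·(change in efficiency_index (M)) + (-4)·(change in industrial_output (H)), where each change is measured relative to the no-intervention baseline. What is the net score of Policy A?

Baseline:
  K = 105
  H = 48 + 4·105 = 468
  L = -22 − 2·105 − 4·468 = -2104
  M = 52 − 105 + 4·468 + 2·(-2104) = -2389
Policy A (H := 119, K + 11):
  K = 105 + 11 = 116
  H = 119
  L = -22 − 2·116 − 4·119 = -730
  M = 52 − 116 + 4·119 + 2·(-730) = -1048
ΔM = -1048 − (-2389) = 1341; ΔH = 119 − 468 = -349
Score = (-4)·1341 + (-4)·(-349) = -3968

-3968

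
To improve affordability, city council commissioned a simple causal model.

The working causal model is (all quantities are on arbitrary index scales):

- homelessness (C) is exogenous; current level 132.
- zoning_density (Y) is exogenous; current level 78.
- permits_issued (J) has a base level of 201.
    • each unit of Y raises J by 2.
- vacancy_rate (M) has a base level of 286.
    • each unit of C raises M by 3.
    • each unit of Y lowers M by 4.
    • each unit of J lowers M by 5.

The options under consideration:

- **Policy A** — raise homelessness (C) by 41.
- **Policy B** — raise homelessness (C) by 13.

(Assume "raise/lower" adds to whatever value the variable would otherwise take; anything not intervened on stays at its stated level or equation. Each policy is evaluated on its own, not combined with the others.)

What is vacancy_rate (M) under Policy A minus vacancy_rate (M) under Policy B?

84

Policy A (C + 41):
  C = 132 + 41 = 173
  Y = 78
  J = 201 + 2·78 = 357
  M = 286 + 3·173 − 4·78 − 5·357 = -1292
Policy B (C + 13):
  C = 132 + 13 = 145
  Y = 78
  J = 201 + 2·78 = 357
  M = 286 + 3·145 − 4·78 − 5·357 = -1376
M: -1292 − (-1376) = 84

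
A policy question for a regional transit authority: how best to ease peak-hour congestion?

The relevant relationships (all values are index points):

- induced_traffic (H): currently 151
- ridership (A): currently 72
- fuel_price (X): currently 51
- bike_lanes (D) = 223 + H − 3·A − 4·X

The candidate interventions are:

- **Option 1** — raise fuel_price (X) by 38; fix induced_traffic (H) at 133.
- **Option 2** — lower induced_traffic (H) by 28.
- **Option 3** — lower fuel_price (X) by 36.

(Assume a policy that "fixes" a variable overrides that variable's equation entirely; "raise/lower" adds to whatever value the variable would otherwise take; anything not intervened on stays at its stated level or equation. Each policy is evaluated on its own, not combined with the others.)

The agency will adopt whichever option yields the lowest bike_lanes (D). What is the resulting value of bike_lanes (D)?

-216

Option 1 (X + 38, H := 133):
  H = 133
  A = 72
  X = 51 + 38 = 89
  D = 223 + 133 − 3·72 − 4·89 = -216
Option 2 (H − 28):
  H = 151 − 28 = 123
  A = 72
  X = 51
  D = 223 + 123 − 3·72 − 4·51 = -74
Option 3 (X − 36):
  H = 151
  A = 72
  X = 51 − 36 = 15
  D = 223 + 151 − 3·72 − 4·15 = 98
Comparing — Option 1: D=-216, Option 2: D=-74, Option 3: D=98. Lowest is -216 (Option 1).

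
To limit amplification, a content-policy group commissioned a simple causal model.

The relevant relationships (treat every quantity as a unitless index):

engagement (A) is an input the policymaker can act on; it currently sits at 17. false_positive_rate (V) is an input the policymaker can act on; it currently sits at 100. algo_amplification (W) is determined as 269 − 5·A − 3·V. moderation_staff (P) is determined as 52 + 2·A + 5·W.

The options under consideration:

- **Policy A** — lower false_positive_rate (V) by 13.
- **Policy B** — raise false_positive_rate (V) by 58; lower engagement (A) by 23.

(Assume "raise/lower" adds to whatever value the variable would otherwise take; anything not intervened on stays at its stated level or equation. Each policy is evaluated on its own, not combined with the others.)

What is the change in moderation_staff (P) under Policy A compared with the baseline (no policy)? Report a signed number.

Baseline:
  A = 17
  V = 100
  W = 269 − 5·17 − 3·100 = -116
  P = 52 + 2·17 + 5·(-116) = -494
Policy A (V − 13):
  A = 17
  V = 100 − 13 = 87
  W = 269 − 5·17 − 3·87 = -77
  P = 52 + 2·17 + 5·(-77) = -299
Change in P: -299 − (-494) = 195

195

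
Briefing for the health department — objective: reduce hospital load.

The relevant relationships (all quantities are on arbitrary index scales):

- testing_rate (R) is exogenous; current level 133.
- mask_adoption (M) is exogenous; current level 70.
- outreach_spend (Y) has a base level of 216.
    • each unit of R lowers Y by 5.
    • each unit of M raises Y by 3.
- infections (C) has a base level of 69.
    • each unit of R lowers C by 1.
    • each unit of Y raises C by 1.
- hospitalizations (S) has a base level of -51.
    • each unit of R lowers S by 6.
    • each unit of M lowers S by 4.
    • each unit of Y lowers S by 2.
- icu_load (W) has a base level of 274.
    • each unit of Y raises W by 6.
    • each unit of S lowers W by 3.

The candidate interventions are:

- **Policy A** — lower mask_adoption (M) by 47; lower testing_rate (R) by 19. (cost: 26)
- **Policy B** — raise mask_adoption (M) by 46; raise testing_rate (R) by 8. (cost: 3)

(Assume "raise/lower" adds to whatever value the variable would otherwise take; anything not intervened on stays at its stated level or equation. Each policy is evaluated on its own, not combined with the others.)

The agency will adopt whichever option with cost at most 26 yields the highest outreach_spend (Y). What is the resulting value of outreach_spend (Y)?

Policy A (M − 47, R − 19):
  R = 133 − 19 = 114
  M = 70 − 47 = 23
  Y = 216 − 5·114 + 3·23 = -285
Policy B (M + 46, R + 8):
  R = 133 + 8 = 141
  M = 70 + 46 = 116
  Y = 216 − 5·141 + 3·116 = -141
Comparing — Policy A: Y=-285, Policy B: Y=-141. Highest is -141 (Policy B).

-141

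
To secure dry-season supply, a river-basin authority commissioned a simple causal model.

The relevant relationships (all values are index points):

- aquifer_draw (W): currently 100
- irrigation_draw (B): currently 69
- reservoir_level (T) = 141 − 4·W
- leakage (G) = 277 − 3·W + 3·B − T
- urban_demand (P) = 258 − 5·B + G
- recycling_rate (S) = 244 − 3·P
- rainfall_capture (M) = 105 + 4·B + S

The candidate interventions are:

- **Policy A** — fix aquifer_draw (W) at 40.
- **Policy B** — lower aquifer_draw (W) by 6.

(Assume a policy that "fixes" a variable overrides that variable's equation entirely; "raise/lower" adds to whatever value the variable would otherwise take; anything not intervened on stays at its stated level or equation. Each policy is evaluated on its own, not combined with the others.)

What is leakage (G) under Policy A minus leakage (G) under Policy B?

Policy A (W := 40):
  W = 40
  B = 69
  T = 141 − 4·40 = -19
  G = 277 − 3·40 + 3·69 − (-19) = 383
Policy B (W − 6):
  W = 100 − 6 = 94
  B = 69
  T = 141 − 4·94 = -235
  G = 277 − 3·94 + 3·69 − (-235) = 437
G: 383 − 437 = -54

-54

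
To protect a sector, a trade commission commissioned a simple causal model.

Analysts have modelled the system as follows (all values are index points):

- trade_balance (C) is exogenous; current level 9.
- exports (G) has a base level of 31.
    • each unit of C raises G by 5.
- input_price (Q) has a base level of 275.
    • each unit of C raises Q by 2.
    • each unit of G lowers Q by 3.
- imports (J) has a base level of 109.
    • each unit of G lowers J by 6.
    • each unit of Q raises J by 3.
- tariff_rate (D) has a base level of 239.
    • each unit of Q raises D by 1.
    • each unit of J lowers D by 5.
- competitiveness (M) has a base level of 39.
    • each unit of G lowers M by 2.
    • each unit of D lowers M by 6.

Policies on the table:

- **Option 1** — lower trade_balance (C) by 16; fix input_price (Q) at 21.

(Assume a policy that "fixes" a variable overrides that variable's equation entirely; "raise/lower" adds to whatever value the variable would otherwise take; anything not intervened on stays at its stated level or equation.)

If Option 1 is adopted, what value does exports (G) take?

-4

Option 1 (C − 16, Q := 21):
  C = 9 − 16 = -7
  G = 31 + 5·(-7) = -4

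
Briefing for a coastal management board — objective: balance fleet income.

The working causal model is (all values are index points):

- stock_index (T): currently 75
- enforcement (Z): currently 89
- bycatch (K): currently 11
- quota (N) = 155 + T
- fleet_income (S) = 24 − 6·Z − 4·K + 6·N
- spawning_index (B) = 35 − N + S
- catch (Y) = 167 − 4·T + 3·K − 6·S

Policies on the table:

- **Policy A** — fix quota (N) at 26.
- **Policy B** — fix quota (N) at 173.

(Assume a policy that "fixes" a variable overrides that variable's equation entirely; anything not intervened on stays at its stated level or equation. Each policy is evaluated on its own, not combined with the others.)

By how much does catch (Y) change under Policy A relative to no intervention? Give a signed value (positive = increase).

Baseline:
  T = 75
  Z = 89
  K = 11
  N = 155 + 75 = 230
  S = 24 − 6·89 − 4·11 + 6·230 = 826
  Y = 167 − 4·75 + 3·11 − 6·826 = -5056
Policy A (N := 26):
  T = 75
  Z = 89
  K = 11
  N = 26
  S = 24 − 6·89 − 4·11 + 6·26 = -398
  Y = 167 − 4·75 + 3·11 − 6·(-398) = 2288
Change in Y: 2288 − (-5056) = 7344

7344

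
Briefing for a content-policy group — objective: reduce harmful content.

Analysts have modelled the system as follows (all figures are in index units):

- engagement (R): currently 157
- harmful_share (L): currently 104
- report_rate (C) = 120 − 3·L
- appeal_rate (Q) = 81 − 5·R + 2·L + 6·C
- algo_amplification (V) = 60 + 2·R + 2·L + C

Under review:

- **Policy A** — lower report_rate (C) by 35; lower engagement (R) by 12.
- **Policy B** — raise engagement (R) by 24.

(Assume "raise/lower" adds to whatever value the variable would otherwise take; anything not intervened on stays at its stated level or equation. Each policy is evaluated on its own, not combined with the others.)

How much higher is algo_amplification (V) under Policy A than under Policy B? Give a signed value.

Policy A (C − 35, R − 12):
  R = 157 − 12 = 145
  L = 104
  C = 120 − 3·104 (−35 from intervention) = -227
  V = 60 + 2·145 + 2·104 + (-227) = 331
Policy B (R + 24):
  R = 157 + 24 = 181
  L = 104
  C = 120 − 3·104 = -192
  V = 60 + 2·181 + 2·104 + (-192) = 438
V: 331 − 438 = -107

-107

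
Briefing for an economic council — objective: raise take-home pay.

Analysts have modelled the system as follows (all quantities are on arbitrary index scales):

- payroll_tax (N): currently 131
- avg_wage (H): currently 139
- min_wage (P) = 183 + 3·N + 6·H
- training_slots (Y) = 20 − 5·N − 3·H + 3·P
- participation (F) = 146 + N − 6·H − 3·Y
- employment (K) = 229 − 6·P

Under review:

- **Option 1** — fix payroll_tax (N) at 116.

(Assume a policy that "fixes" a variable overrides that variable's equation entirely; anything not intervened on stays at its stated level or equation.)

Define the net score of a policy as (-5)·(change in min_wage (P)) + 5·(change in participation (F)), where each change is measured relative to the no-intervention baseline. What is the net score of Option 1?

Baseline:
  N = 131
  H = 139
  P = 183 + 3·131 + 6·139 = 1410
  Y = 20 − 5·131 − 3·139 + 3·1410 = 3178
  F = 146 + 131 − 6·139 − 3·3178 = -10091
Option 1 (N := 116):
  N = 116
  H = 139
  P = 183 + 3·116 + 6·139 = 1365
  Y = 20 − 5·116 − 3·139 + 3·1365 = 3118
  F = 146 + 116 − 6·139 − 3·3118 = -9926
ΔP = 1365 − 1410 = -45; ΔF = -9926 − (-10091) = 165
Score = (-5)·(-45) + 5·165 = 1050

1050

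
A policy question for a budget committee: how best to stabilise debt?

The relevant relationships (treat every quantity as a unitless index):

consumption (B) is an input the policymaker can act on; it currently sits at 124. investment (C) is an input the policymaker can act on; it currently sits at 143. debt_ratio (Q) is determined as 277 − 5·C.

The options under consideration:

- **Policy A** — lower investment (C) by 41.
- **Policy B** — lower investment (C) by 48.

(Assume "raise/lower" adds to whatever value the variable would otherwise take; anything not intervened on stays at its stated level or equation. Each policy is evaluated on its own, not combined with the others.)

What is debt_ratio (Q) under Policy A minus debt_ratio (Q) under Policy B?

-35

Policy A (C − 41):
  C = 143 − 41 = 102
  Q = 277 − 5·102 = -233
Policy B (C − 48):
  C = 143 − 48 = 95
  Q = 277 − 5·95 = -198
Q: -233 − (-198) = -35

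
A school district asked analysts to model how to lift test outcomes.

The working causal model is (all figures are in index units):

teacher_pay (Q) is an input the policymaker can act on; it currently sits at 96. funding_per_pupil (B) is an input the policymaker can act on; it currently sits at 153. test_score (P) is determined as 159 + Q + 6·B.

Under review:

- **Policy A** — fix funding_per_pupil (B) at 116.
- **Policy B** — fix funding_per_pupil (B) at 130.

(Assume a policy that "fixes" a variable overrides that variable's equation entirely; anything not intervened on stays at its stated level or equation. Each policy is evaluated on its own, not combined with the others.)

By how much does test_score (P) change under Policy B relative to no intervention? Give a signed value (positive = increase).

-138

Baseline:
  Q = 96
  B = 153
  P = 159 + 96 + 6·153 = 1173
Policy B (B := 130):
  Q = 96
  B = 130
  P = 159 + 96 + 6·130 = 1035
Change in P: 1035 − 1173 = -138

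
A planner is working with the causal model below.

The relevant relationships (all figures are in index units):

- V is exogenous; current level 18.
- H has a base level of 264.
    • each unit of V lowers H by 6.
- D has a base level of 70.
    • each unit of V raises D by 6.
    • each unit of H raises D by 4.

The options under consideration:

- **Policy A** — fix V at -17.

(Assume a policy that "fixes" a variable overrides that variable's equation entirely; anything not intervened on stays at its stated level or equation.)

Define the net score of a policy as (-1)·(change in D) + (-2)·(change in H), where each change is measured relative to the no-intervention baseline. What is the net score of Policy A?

-1050

Baseline:
  V = 18
  H = 264 − 6·18 = 156
  D = 70 + 6·18 + 4·156 = 802
Policy A (V := -17):
  V = -17
  H = 264 − 6·(-17) = 366
  D = 70 + 6·(-17) + 4·366 = 1432
ΔD = 1432 − 802 = 630; ΔH = 366 − 156 = 210
Score = (-1)·630 + (-2)·210 = -1050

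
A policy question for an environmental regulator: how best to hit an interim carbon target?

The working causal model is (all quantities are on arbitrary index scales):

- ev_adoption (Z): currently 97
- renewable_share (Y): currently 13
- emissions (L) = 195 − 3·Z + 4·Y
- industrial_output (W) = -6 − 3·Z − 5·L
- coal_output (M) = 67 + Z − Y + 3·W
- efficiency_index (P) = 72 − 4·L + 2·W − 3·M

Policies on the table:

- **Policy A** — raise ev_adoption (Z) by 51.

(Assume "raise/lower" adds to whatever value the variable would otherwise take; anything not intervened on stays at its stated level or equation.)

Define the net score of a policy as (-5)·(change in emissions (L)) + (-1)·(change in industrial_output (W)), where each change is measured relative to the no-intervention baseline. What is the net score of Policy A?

153

Baseline:
  Z = 97
  Y = 13
  L = 195 − 3·97 + 4·13 = -44
  W = -6 − 3·97 − 5·(-44) = -77
Policy A (Z + 51):
  Z = 97 + 51 = 148
  Y = 13
  L = 195 − 3·148 + 4·13 = -197
  W = -6 − 3·148 − 5·(-197) = 535
ΔL = -197 − (-44) = -153; ΔW = 535 − (-77) = 612
Score = (-5)·(-153) + (-1)·612 = 153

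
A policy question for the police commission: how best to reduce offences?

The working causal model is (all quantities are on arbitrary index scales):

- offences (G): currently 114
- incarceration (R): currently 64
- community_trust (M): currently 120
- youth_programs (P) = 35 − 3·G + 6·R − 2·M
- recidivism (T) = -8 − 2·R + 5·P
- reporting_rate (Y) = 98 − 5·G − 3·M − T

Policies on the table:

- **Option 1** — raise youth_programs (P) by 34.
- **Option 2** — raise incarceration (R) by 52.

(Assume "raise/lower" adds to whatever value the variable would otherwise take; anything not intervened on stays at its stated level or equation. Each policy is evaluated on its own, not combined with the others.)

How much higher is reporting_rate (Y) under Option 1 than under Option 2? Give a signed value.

Option 1 (P + 34):
  G = 114
  R = 64
  M = 120
  P = 35 − 3·114 + 6·64 − 2·120 (+34 from intervention) = -129
  T = -8 − 2·64 + 5·(-129) = -781
  Y = 98 − 5·114 − 3·120 − (-781) = -51
Option 2 (R + 52):
  G = 114
  R = 64 + 52 = 116
  M = 120
  P = 35 − 3·114 + 6·116 − 2·120 = 149
  T = -8 − 2·116 + 5·149 = 505
  Y = 98 − 5·114 − 3·120 − 505 = -1337
Y: -51 − (-1337) = 1286

1286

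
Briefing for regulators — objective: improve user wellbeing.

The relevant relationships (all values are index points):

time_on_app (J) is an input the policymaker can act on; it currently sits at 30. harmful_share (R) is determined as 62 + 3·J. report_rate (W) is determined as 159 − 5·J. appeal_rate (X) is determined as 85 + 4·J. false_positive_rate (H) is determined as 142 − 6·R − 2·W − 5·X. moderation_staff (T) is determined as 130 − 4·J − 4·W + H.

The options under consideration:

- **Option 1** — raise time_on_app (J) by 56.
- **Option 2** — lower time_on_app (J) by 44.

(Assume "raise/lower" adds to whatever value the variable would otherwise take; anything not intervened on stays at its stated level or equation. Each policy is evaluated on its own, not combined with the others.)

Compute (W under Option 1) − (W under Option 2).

Option 1 (J + 56):
  J = 30 + 56 = 86
  W = 159 − 5·86 = -271
Option 2 (J − 44):
  J = 30 − 44 = -14
  W = 159 − 5·(-14) = 229
W: -271 − 229 = -500

-500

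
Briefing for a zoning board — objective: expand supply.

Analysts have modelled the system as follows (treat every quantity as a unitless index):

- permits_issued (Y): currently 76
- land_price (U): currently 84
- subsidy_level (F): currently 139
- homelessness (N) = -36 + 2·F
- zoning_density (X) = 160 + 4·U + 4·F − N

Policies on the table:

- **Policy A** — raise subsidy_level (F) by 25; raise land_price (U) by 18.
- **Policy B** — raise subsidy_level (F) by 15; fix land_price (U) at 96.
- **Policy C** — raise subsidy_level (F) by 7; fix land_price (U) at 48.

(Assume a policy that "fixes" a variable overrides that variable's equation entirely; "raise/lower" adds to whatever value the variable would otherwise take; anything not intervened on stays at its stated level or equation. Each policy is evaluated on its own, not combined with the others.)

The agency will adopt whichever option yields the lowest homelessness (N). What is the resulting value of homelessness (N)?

Policy A (F + 25, U + 18):
  F = 139 + 25 = 164
  N = -36 + 2·164 = 292
Policy B (F + 15, U := 96):
  F = 139 + 15 = 154
  N = -36 + 2·154 = 272
Policy C (F + 7, U := 48):
  F = 139 + 7 = 146
  N = -36 + 2·146 = 256
Comparing — Policy A: N=292, Policy B: N=272, Policy C: N=256. Lowest is 256 (Policy C).

256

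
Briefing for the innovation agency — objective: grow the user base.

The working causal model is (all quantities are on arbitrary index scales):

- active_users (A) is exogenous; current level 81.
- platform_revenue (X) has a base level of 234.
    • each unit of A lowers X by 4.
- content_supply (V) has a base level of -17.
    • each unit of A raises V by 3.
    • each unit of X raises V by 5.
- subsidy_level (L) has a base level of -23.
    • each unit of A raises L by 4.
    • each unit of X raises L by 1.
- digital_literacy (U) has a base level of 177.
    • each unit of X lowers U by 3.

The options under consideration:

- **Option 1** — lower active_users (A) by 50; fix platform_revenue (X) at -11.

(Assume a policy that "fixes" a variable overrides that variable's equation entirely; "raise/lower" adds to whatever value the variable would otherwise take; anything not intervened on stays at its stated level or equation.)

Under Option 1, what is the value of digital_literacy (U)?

Option 1 (A − 50, X := -11):
  A = 81 − 50 = 31
  X = -11
  U = 177 − 3·(-11) = 210

210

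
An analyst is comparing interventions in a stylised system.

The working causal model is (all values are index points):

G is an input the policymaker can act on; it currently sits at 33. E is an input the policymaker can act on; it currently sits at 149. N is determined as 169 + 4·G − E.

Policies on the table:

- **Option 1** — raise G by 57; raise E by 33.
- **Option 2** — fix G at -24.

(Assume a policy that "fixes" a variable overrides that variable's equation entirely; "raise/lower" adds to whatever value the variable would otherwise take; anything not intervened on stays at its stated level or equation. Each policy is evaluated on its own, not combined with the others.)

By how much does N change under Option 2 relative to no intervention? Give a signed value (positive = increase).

-228

Baseline:
  G = 33
  E = 149
  N = 169 + 4·33 − 149 = 152
Option 2 (G := -24):
  G = -24
  E = 149
  N = 169 + 4·(-24) − 149 = -76
Change in N: -76 − 152 = -228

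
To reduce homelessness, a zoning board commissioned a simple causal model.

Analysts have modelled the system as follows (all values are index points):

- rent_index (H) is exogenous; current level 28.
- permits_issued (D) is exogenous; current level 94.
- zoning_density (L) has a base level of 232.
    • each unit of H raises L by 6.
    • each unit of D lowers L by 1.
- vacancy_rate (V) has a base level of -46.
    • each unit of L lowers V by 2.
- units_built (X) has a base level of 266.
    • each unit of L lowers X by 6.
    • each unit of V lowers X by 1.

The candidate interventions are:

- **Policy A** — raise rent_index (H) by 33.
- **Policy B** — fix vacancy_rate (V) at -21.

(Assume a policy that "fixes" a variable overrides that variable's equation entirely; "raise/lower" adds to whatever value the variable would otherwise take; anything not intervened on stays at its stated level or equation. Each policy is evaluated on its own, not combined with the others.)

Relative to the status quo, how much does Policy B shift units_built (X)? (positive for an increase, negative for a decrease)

-637

Baseline:
  H = 28
  D = 94
  L = 232 + 6·28 − 94 = 306
  V = -46 − 2·306 = -658
  X = 266 − 6·306 − (-658) = -912
Policy B (V := -21):
  H = 28
  D = 94
  L = 232 + 6·28 − 94 = 306
  V = -21
  X = 266 − 6·306 − (-21) = -1549
Change in X: -1549 − (-912) = -637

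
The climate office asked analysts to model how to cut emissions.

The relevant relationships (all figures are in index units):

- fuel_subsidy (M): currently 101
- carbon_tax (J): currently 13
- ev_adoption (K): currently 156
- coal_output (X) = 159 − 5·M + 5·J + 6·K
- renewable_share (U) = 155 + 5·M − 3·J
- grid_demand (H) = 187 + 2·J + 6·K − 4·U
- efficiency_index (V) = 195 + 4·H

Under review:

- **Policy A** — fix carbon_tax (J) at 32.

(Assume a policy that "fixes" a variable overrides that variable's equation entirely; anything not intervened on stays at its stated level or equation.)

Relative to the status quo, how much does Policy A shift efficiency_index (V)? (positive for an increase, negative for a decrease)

Baseline:
  M = 101
  J = 13
  K = 156
  U = 155 + 5·101 − 3·13 = 621
  H = 187 + 2·13 + 6·156 − 4·621 = -1335
  V = 195 + 4·(-1335) = -5145
Policy A (J := 32):
  M = 101
  J = 32
  K = 156
  U = 155 + 5·101 − 3·32 = 564
  H = 187 + 2·32 + 6·156 − 4·564 = -1069
  V = 195 + 4·(-1069) = -4081
Change in V: -4081 − (-5145) = 1064

1064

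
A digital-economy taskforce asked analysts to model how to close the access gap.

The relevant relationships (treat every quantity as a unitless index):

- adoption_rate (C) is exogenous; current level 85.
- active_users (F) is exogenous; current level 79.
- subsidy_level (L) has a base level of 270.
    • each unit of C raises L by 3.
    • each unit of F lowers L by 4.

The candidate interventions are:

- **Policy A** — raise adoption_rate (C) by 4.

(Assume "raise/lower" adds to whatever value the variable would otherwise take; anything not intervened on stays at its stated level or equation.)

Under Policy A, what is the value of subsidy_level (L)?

Policy A (C + 4):
  C = 85 + 4 = 89
  F = 79
  L = 270 + 3·89 − 4·79 = 221

221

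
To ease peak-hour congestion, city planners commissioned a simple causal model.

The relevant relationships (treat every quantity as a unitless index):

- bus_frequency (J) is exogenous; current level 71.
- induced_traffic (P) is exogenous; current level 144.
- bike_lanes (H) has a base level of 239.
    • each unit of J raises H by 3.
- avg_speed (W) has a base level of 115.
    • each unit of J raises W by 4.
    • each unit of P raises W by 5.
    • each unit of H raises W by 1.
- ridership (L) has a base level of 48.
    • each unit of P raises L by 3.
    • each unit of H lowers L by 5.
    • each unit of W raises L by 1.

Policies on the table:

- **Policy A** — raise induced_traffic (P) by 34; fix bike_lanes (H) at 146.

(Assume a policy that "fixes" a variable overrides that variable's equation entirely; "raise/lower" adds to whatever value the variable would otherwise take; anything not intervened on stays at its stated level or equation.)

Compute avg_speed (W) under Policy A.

1435

Policy A (P + 34, H := 146):
  J = 71
  P = 144 + 34 = 178
  H = 146
  W = 115 + 4·71 + 5·178 + 146 = 1435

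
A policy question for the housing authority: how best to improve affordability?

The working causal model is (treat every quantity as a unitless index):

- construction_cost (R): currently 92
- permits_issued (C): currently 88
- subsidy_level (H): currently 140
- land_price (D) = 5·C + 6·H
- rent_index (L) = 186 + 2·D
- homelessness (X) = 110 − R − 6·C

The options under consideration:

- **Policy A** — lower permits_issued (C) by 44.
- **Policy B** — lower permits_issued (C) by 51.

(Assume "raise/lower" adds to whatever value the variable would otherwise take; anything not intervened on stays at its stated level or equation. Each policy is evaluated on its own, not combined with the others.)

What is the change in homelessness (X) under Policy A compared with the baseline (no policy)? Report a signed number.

264

Baseline:
  R = 92
  C = 88
  X = 110 − 92 − 6·88 = -510
Policy A (C − 44):
  R = 92
  C = 88 − 44 = 44
  X = 110 − 92 − 6·44 = -246
Change in X: -246 − (-510) = 264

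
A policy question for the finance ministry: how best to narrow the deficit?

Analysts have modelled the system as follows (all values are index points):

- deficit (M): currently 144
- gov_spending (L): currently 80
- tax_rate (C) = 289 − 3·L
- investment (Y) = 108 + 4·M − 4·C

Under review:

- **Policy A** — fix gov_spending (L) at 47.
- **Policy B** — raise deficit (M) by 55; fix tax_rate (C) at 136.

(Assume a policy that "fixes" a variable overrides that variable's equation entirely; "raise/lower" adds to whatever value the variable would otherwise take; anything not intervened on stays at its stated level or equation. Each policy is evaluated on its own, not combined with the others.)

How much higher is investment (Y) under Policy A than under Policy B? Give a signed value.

Policy A (L := 47):
  M = 144
  L = 47
  C = 289 − 3·47 = 148
  Y = 108 + 4·144 − 4·148 = 92
Policy B (M + 55, C := 136):
  M = 144 + 55 = 199
  L = 80
  C = 136
  Y = 108 + 4·199 − 4·136 = 360
Y: 92 − 360 = -268

-268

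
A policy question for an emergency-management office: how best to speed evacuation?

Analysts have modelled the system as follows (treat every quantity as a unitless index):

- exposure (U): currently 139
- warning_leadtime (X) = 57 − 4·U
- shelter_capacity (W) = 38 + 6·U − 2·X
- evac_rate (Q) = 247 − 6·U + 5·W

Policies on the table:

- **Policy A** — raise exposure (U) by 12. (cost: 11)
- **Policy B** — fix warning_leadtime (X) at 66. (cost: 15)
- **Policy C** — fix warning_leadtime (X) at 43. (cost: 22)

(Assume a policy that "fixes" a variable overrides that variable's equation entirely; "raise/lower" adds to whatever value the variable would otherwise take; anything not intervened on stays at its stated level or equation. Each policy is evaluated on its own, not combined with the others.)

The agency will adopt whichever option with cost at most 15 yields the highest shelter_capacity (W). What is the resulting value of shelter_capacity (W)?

2038

Policy A (U + 12):
  U = 139 + 12 = 151
  X = 57 − 4·151 = -547
  W = 38 + 6·151 − 2·(-547) = 2038
Policy B (X := 66):
  U = 139
  X = 66
  W = 38 + 6·139 − 2·66 = 740
Comparing — Policy A: W=2038, Policy B: W=740. Highest is 2038 (Policy A).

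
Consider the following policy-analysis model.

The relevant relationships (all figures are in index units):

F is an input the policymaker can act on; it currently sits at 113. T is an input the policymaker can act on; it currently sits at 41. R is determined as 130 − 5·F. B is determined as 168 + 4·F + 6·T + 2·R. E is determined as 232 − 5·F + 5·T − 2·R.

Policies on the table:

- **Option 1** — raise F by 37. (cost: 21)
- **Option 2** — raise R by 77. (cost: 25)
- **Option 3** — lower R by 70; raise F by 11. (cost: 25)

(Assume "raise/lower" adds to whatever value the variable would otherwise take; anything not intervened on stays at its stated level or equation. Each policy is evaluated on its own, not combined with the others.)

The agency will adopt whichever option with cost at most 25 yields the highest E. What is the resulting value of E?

937

Option 1 (F + 37):
  F = 113 + 37 = 150
  T = 41
  R = 130 − 5·150 = -620
  E = 232 − 5·150 + 5·41 − 2·(-620) = 927
Option 2 (R + 77):
  F = 113
  T = 41
  R = 130 − 5·113 (+77 from intervention) = -358
  E = 232 − 5·113 + 5·41 − 2·(-358) = 588
Option 3 (R − 70, F + 11):
  F = 113 + 11 = 124
  T = 41
  R = 130 − 5·124 (−70 from intervention) = -560
  E = 232 − 5·124 + 5·41 − 2·(-560) = 937
Comparing — Option 1: E=927, Option 2: E=588, Option 3: E=937. Highest is 937 (Option 3).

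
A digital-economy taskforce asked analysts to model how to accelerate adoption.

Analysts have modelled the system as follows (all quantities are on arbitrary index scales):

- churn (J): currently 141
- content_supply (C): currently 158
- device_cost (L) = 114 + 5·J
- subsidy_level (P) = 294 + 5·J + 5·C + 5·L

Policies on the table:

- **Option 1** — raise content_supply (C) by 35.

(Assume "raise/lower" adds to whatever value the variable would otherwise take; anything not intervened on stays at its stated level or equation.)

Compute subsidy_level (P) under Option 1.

Option 1 (C + 35):
  J = 141
  C = 158 + 35 = 193
  L = 114 + 5·141 = 819
  P = 294 + 5·141 + 5·193 + 5·819 = 6059

6059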